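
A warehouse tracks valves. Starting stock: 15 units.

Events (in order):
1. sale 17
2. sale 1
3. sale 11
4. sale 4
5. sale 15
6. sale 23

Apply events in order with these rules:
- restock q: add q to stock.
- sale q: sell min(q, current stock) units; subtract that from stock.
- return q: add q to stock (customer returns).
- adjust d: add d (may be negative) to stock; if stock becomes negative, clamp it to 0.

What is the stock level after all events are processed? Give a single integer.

Processing events:
Start: stock = 15
  Event 1 (sale 17): sell min(17,15)=15. stock: 15 - 15 = 0. total_sold = 15
  Event 2 (sale 1): sell min(1,0)=0. stock: 0 - 0 = 0. total_sold = 15
  Event 3 (sale 11): sell min(11,0)=0. stock: 0 - 0 = 0. total_sold = 15
  Event 4 (sale 4): sell min(4,0)=0. stock: 0 - 0 = 0. total_sold = 15
  Event 5 (sale 15): sell min(15,0)=0. stock: 0 - 0 = 0. total_sold = 15
  Event 6 (sale 23): sell min(23,0)=0. stock: 0 - 0 = 0. total_sold = 15
Final: stock = 0, total_sold = 15

Answer: 0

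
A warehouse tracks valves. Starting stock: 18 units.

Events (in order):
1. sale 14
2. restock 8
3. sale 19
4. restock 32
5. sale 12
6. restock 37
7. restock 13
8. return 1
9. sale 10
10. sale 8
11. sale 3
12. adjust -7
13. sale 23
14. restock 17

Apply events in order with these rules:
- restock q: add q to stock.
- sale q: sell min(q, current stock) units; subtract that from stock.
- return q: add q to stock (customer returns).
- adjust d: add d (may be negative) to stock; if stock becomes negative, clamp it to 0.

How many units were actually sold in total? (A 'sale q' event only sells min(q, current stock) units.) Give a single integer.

Processing events:
Start: stock = 18
  Event 1 (sale 14): sell min(14,18)=14. stock: 18 - 14 = 4. total_sold = 14
  Event 2 (restock 8): 4 + 8 = 12
  Event 3 (sale 19): sell min(19,12)=12. stock: 12 - 12 = 0. total_sold = 26
  Event 4 (restock 32): 0 + 32 = 32
  Event 5 (sale 12): sell min(12,32)=12. stock: 32 - 12 = 20. total_sold = 38
  Event 6 (restock 37): 20 + 37 = 57
  Event 7 (restock 13): 57 + 13 = 70
  Event 8 (return 1): 70 + 1 = 71
  Event 9 (sale 10): sell min(10,71)=10. stock: 71 - 10 = 61. total_sold = 48
  Event 10 (sale 8): sell min(8,61)=8. stock: 61 - 8 = 53. total_sold = 56
  Event 11 (sale 3): sell min(3,53)=3. stock: 53 - 3 = 50. total_sold = 59
  Event 12 (adjust -7): 50 + -7 = 43
  Event 13 (sale 23): sell min(23,43)=23. stock: 43 - 23 = 20. total_sold = 82
  Event 14 (restock 17): 20 + 17 = 37
Final: stock = 37, total_sold = 82

Answer: 82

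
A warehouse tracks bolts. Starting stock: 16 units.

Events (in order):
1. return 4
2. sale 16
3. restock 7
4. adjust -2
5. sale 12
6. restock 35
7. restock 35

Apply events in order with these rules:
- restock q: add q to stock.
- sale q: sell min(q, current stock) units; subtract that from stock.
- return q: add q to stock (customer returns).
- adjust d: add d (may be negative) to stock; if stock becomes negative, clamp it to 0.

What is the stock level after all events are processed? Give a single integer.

Answer: 70

Derivation:
Processing events:
Start: stock = 16
  Event 1 (return 4): 16 + 4 = 20
  Event 2 (sale 16): sell min(16,20)=16. stock: 20 - 16 = 4. total_sold = 16
  Event 3 (restock 7): 4 + 7 = 11
  Event 4 (adjust -2): 11 + -2 = 9
  Event 5 (sale 12): sell min(12,9)=9. stock: 9 - 9 = 0. total_sold = 25
  Event 6 (restock 35): 0 + 35 = 35
  Event 7 (restock 35): 35 + 35 = 70
Final: stock = 70, total_sold = 25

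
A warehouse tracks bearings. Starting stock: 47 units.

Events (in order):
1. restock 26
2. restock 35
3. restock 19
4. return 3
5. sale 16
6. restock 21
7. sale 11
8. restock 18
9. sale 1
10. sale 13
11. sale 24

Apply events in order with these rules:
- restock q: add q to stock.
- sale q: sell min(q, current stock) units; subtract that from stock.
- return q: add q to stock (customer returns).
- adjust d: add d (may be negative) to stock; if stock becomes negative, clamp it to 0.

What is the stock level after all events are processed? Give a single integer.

Processing events:
Start: stock = 47
  Event 1 (restock 26): 47 + 26 = 73
  Event 2 (restock 35): 73 + 35 = 108
  Event 3 (restock 19): 108 + 19 = 127
  Event 4 (return 3): 127 + 3 = 130
  Event 5 (sale 16): sell min(16,130)=16. stock: 130 - 16 = 114. total_sold = 16
  Event 6 (restock 21): 114 + 21 = 135
  Event 7 (sale 11): sell min(11,135)=11. stock: 135 - 11 = 124. total_sold = 27
  Event 8 (restock 18): 124 + 18 = 142
  Event 9 (sale 1): sell min(1,142)=1. stock: 142 - 1 = 141. total_sold = 28
  Event 10 (sale 13): sell min(13,141)=13. stock: 141 - 13 = 128. total_sold = 41
  Event 11 (sale 24): sell min(24,128)=24. stock: 128 - 24 = 104. total_sold = 65
Final: stock = 104, total_sold = 65

Answer: 104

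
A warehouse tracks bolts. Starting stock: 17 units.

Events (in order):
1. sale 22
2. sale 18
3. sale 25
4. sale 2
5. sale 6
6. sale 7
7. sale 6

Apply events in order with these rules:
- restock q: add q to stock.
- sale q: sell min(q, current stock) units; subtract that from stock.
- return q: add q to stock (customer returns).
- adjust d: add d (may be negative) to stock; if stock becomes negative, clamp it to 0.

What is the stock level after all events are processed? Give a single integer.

Answer: 0

Derivation:
Processing events:
Start: stock = 17
  Event 1 (sale 22): sell min(22,17)=17. stock: 17 - 17 = 0. total_sold = 17
  Event 2 (sale 18): sell min(18,0)=0. stock: 0 - 0 = 0. total_sold = 17
  Event 3 (sale 25): sell min(25,0)=0. stock: 0 - 0 = 0. total_sold = 17
  Event 4 (sale 2): sell min(2,0)=0. stock: 0 - 0 = 0. total_sold = 17
  Event 5 (sale 6): sell min(6,0)=0. stock: 0 - 0 = 0. total_sold = 17
  Event 6 (sale 7): sell min(7,0)=0. stock: 0 - 0 = 0. total_sold = 17
  Event 7 (sale 6): sell min(6,0)=0. stock: 0 - 0 = 0. total_sold = 17
Final: stock = 0, total_sold = 17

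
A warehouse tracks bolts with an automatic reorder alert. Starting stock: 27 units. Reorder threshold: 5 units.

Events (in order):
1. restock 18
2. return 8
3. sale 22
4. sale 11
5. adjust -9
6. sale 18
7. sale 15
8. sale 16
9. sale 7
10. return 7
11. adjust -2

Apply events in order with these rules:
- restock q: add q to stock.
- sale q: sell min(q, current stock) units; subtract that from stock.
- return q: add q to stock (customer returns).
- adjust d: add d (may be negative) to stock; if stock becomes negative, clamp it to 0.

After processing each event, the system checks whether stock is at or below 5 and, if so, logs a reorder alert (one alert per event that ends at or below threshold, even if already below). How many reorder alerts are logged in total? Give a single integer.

Answer: 5

Derivation:
Processing events:
Start: stock = 27
  Event 1 (restock 18): 27 + 18 = 45
  Event 2 (return 8): 45 + 8 = 53
  Event 3 (sale 22): sell min(22,53)=22. stock: 53 - 22 = 31. total_sold = 22
  Event 4 (sale 11): sell min(11,31)=11. stock: 31 - 11 = 20. total_sold = 33
  Event 5 (adjust -9): 20 + -9 = 11
  Event 6 (sale 18): sell min(18,11)=11. stock: 11 - 11 = 0. total_sold = 44
  Event 7 (sale 15): sell min(15,0)=0. stock: 0 - 0 = 0. total_sold = 44
  Event 8 (sale 16): sell min(16,0)=0. stock: 0 - 0 = 0. total_sold = 44
  Event 9 (sale 7): sell min(7,0)=0. stock: 0 - 0 = 0. total_sold = 44
  Event 10 (return 7): 0 + 7 = 7
  Event 11 (adjust -2): 7 + -2 = 5
Final: stock = 5, total_sold = 44

Checking against threshold 5:
  After event 1: stock=45 > 5
  After event 2: stock=53 > 5
  After event 3: stock=31 > 5
  After event 4: stock=20 > 5
  After event 5: stock=11 > 5
  After event 6: stock=0 <= 5 -> ALERT
  After event 7: stock=0 <= 5 -> ALERT
  After event 8: stock=0 <= 5 -> ALERT
  After event 9: stock=0 <= 5 -> ALERT
  After event 10: stock=7 > 5
  After event 11: stock=5 <= 5 -> ALERT
Alert events: [6, 7, 8, 9, 11]. Count = 5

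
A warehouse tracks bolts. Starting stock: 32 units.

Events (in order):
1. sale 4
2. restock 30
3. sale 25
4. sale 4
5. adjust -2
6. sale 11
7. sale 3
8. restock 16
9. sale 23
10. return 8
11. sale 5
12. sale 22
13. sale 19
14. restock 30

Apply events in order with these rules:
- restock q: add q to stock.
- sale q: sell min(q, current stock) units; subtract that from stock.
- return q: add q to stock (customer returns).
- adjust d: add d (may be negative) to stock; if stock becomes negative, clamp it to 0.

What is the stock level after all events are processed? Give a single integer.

Processing events:
Start: stock = 32
  Event 1 (sale 4): sell min(4,32)=4. stock: 32 - 4 = 28. total_sold = 4
  Event 2 (restock 30): 28 + 30 = 58
  Event 3 (sale 25): sell min(25,58)=25. stock: 58 - 25 = 33. total_sold = 29
  Event 4 (sale 4): sell min(4,33)=4. stock: 33 - 4 = 29. total_sold = 33
  Event 5 (adjust -2): 29 + -2 = 27
  Event 6 (sale 11): sell min(11,27)=11. stock: 27 - 11 = 16. total_sold = 44
  Event 7 (sale 3): sell min(3,16)=3. stock: 16 - 3 = 13. total_sold = 47
  Event 8 (restock 16): 13 + 16 = 29
  Event 9 (sale 23): sell min(23,29)=23. stock: 29 - 23 = 6. total_sold = 70
  Event 10 (return 8): 6 + 8 = 14
  Event 11 (sale 5): sell min(5,14)=5. stock: 14 - 5 = 9. total_sold = 75
  Event 12 (sale 22): sell min(22,9)=9. stock: 9 - 9 = 0. total_sold = 84
  Event 13 (sale 19): sell min(19,0)=0. stock: 0 - 0 = 0. total_sold = 84
  Event 14 (restock 30): 0 + 30 = 30
Final: stock = 30, total_sold = 84

Answer: 30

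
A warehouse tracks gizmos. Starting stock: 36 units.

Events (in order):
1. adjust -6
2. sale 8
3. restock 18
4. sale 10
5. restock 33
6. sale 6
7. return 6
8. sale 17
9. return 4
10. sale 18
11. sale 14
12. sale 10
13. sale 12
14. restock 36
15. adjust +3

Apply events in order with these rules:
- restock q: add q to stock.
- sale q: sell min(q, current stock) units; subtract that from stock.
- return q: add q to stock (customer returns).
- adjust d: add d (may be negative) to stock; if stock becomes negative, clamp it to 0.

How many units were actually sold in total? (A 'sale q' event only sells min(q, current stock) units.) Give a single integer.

Processing events:
Start: stock = 36
  Event 1 (adjust -6): 36 + -6 = 30
  Event 2 (sale 8): sell min(8,30)=8. stock: 30 - 8 = 22. total_sold = 8
  Event 3 (restock 18): 22 + 18 = 40
  Event 4 (sale 10): sell min(10,40)=10. stock: 40 - 10 = 30. total_sold = 18
  Event 5 (restock 33): 30 + 33 = 63
  Event 6 (sale 6): sell min(6,63)=6. stock: 63 - 6 = 57. total_sold = 24
  Event 7 (return 6): 57 + 6 = 63
  Event 8 (sale 17): sell min(17,63)=17. stock: 63 - 17 = 46. total_sold = 41
  Event 9 (return 4): 46 + 4 = 50
  Event 10 (sale 18): sell min(18,50)=18. stock: 50 - 18 = 32. total_sold = 59
  Event 11 (sale 14): sell min(14,32)=14. stock: 32 - 14 = 18. total_sold = 73
  Event 12 (sale 10): sell min(10,18)=10. stock: 18 - 10 = 8. total_sold = 83
  Event 13 (sale 12): sell min(12,8)=8. stock: 8 - 8 = 0. total_sold = 91
  Event 14 (restock 36): 0 + 36 = 36
  Event 15 (adjust +3): 36 + 3 = 39
Final: stock = 39, total_sold = 91

Answer: 91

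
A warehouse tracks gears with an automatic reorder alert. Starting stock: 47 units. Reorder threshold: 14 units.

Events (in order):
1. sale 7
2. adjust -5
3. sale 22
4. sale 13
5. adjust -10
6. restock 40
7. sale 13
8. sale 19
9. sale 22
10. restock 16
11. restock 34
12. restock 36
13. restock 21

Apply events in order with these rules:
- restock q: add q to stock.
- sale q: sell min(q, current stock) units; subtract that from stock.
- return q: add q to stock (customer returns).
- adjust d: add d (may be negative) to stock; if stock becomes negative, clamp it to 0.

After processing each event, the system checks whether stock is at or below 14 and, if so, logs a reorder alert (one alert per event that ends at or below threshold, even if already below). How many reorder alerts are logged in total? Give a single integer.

Answer: 5

Derivation:
Processing events:
Start: stock = 47
  Event 1 (sale 7): sell min(7,47)=7. stock: 47 - 7 = 40. total_sold = 7
  Event 2 (adjust -5): 40 + -5 = 35
  Event 3 (sale 22): sell min(22,35)=22. stock: 35 - 22 = 13. total_sold = 29
  Event 4 (sale 13): sell min(13,13)=13. stock: 13 - 13 = 0. total_sold = 42
  Event 5 (adjust -10): 0 + -10 = 0 (clamped to 0)
  Event 6 (restock 40): 0 + 40 = 40
  Event 7 (sale 13): sell min(13,40)=13. stock: 40 - 13 = 27. total_sold = 55
  Event 8 (sale 19): sell min(19,27)=19. stock: 27 - 19 = 8. total_sold = 74
  Event 9 (sale 22): sell min(22,8)=8. stock: 8 - 8 = 0. total_sold = 82
  Event 10 (restock 16): 0 + 16 = 16
  Event 11 (restock 34): 16 + 34 = 50
  Event 12 (restock 36): 50 + 36 = 86
  Event 13 (restock 21): 86 + 21 = 107
Final: stock = 107, total_sold = 82

Checking against threshold 14:
  After event 1: stock=40 > 14
  After event 2: stock=35 > 14
  After event 3: stock=13 <= 14 -> ALERT
  After event 4: stock=0 <= 14 -> ALERT
  After event 5: stock=0 <= 14 -> ALERT
  After event 6: stock=40 > 14
  After event 7: stock=27 > 14
  After event 8: stock=8 <= 14 -> ALERT
  After event 9: stock=0 <= 14 -> ALERT
  After event 10: stock=16 > 14
  After event 11: stock=50 > 14
  After event 12: stock=86 > 14
  After event 13: stock=107 > 14
Alert events: [3, 4, 5, 8, 9]. Count = 5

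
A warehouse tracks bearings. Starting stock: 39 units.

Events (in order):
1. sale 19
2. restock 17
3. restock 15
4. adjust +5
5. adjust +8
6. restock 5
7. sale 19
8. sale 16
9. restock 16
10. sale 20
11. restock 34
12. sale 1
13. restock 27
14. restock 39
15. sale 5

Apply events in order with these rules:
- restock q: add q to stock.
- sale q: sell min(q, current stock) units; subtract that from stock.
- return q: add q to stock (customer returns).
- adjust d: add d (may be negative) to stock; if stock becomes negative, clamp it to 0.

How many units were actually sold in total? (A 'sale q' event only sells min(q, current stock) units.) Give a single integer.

Answer: 80

Derivation:
Processing events:
Start: stock = 39
  Event 1 (sale 19): sell min(19,39)=19. stock: 39 - 19 = 20. total_sold = 19
  Event 2 (restock 17): 20 + 17 = 37
  Event 3 (restock 15): 37 + 15 = 52
  Event 4 (adjust +5): 52 + 5 = 57
  Event 5 (adjust +8): 57 + 8 = 65
  Event 6 (restock 5): 65 + 5 = 70
  Event 7 (sale 19): sell min(19,70)=19. stock: 70 - 19 = 51. total_sold = 38
  Event 8 (sale 16): sell min(16,51)=16. stock: 51 - 16 = 35. total_sold = 54
  Event 9 (restock 16): 35 + 16 = 51
  Event 10 (sale 20): sell min(20,51)=20. stock: 51 - 20 = 31. total_sold = 74
  Event 11 (restock 34): 31 + 34 = 65
  Event 12 (sale 1): sell min(1,65)=1. stock: 65 - 1 = 64. total_sold = 75
  Event 13 (restock 27): 64 + 27 = 91
  Event 14 (restock 39): 91 + 39 = 130
  Event 15 (sale 5): sell min(5,130)=5. stock: 130 - 5 = 125. total_sold = 80
Final: stock = 125, total_sold = 80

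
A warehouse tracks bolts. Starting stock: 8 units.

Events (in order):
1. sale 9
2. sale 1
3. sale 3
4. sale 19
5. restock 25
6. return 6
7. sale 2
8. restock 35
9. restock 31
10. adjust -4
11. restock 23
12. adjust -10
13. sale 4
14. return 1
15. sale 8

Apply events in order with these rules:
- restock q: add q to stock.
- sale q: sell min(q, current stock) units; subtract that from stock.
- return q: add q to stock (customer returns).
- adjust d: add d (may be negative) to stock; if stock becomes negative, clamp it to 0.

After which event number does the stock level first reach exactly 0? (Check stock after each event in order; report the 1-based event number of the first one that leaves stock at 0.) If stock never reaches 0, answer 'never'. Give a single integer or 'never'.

Processing events:
Start: stock = 8
  Event 1 (sale 9): sell min(9,8)=8. stock: 8 - 8 = 0. total_sold = 8
  Event 2 (sale 1): sell min(1,0)=0. stock: 0 - 0 = 0. total_sold = 8
  Event 3 (sale 3): sell min(3,0)=0. stock: 0 - 0 = 0. total_sold = 8
  Event 4 (sale 19): sell min(19,0)=0. stock: 0 - 0 = 0. total_sold = 8
  Event 5 (restock 25): 0 + 25 = 25
  Event 6 (return 6): 25 + 6 = 31
  Event 7 (sale 2): sell min(2,31)=2. stock: 31 - 2 = 29. total_sold = 10
  Event 8 (restock 35): 29 + 35 = 64
  Event 9 (restock 31): 64 + 31 = 95
  Event 10 (adjust -4): 95 + -4 = 91
  Event 11 (restock 23): 91 + 23 = 114
  Event 12 (adjust -10): 114 + -10 = 104
  Event 13 (sale 4): sell min(4,104)=4. stock: 104 - 4 = 100. total_sold = 14
  Event 14 (return 1): 100 + 1 = 101
  Event 15 (sale 8): sell min(8,101)=8. stock: 101 - 8 = 93. total_sold = 22
Final: stock = 93, total_sold = 22

First zero at event 1.

Answer: 1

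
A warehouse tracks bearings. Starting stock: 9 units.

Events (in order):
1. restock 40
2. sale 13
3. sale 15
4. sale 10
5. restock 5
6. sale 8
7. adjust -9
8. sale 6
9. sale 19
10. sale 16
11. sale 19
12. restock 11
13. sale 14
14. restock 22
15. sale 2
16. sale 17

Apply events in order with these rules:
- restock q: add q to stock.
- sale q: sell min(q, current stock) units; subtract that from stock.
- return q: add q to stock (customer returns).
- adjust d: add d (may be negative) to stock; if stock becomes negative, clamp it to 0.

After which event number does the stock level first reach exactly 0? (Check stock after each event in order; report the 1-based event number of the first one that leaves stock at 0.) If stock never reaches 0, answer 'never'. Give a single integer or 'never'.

Processing events:
Start: stock = 9
  Event 1 (restock 40): 9 + 40 = 49
  Event 2 (sale 13): sell min(13,49)=13. stock: 49 - 13 = 36. total_sold = 13
  Event 3 (sale 15): sell min(15,36)=15. stock: 36 - 15 = 21. total_sold = 28
  Event 4 (sale 10): sell min(10,21)=10. stock: 21 - 10 = 11. total_sold = 38
  Event 5 (restock 5): 11 + 5 = 16
  Event 6 (sale 8): sell min(8,16)=8. stock: 16 - 8 = 8. total_sold = 46
  Event 7 (adjust -9): 8 + -9 = 0 (clamped to 0)
  Event 8 (sale 6): sell min(6,0)=0. stock: 0 - 0 = 0. total_sold = 46
  Event 9 (sale 19): sell min(19,0)=0. stock: 0 - 0 = 0. total_sold = 46
  Event 10 (sale 16): sell min(16,0)=0. stock: 0 - 0 = 0. total_sold = 46
  Event 11 (sale 19): sell min(19,0)=0. stock: 0 - 0 = 0. total_sold = 46
  Event 12 (restock 11): 0 + 11 = 11
  Event 13 (sale 14): sell min(14,11)=11. stock: 11 - 11 = 0. total_sold = 57
  Event 14 (restock 22): 0 + 22 = 22
  Event 15 (sale 2): sell min(2,22)=2. stock: 22 - 2 = 20. total_sold = 59
  Event 16 (sale 17): sell min(17,20)=17. stock: 20 - 17 = 3. total_sold = 76
Final: stock = 3, total_sold = 76

First zero at event 7.

Answer: 7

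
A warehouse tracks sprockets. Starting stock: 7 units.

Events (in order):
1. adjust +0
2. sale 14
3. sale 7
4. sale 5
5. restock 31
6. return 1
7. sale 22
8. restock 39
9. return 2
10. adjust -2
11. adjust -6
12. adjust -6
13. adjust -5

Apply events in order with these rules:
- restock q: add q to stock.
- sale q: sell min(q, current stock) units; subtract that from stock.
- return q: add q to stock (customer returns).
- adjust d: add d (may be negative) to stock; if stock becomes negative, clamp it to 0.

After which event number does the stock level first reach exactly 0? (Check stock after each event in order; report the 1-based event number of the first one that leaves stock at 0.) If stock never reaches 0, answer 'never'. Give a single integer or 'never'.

Processing events:
Start: stock = 7
  Event 1 (adjust +0): 7 + 0 = 7
  Event 2 (sale 14): sell min(14,7)=7. stock: 7 - 7 = 0. total_sold = 7
  Event 3 (sale 7): sell min(7,0)=0. stock: 0 - 0 = 0. total_sold = 7
  Event 4 (sale 5): sell min(5,0)=0. stock: 0 - 0 = 0. total_sold = 7
  Event 5 (restock 31): 0 + 31 = 31
  Event 6 (return 1): 31 + 1 = 32
  Event 7 (sale 22): sell min(22,32)=22. stock: 32 - 22 = 10. total_sold = 29
  Event 8 (restock 39): 10 + 39 = 49
  Event 9 (return 2): 49 + 2 = 51
  Event 10 (adjust -2): 51 + -2 = 49
  Event 11 (adjust -6): 49 + -6 = 43
  Event 12 (adjust -6): 43 + -6 = 37
  Event 13 (adjust -5): 37 + -5 = 32
Final: stock = 32, total_sold = 29

First zero at event 2.

Answer: 2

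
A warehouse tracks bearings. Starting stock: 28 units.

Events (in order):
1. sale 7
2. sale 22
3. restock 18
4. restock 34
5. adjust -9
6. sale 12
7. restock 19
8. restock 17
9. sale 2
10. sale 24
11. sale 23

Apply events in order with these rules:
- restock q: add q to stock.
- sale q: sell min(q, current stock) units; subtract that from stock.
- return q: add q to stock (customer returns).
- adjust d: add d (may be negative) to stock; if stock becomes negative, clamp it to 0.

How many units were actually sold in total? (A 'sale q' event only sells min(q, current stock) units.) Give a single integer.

Answer: 89

Derivation:
Processing events:
Start: stock = 28
  Event 1 (sale 7): sell min(7,28)=7. stock: 28 - 7 = 21. total_sold = 7
  Event 2 (sale 22): sell min(22,21)=21. stock: 21 - 21 = 0. total_sold = 28
  Event 3 (restock 18): 0 + 18 = 18
  Event 4 (restock 34): 18 + 34 = 52
  Event 5 (adjust -9): 52 + -9 = 43
  Event 6 (sale 12): sell min(12,43)=12. stock: 43 - 12 = 31. total_sold = 40
  Event 7 (restock 19): 31 + 19 = 50
  Event 8 (restock 17): 50 + 17 = 67
  Event 9 (sale 2): sell min(2,67)=2. stock: 67 - 2 = 65. total_sold = 42
  Event 10 (sale 24): sell min(24,65)=24. stock: 65 - 24 = 41. total_sold = 66
  Event 11 (sale 23): sell min(23,41)=23. stock: 41 - 23 = 18. total_sold = 89
Final: stock = 18, total_sold = 89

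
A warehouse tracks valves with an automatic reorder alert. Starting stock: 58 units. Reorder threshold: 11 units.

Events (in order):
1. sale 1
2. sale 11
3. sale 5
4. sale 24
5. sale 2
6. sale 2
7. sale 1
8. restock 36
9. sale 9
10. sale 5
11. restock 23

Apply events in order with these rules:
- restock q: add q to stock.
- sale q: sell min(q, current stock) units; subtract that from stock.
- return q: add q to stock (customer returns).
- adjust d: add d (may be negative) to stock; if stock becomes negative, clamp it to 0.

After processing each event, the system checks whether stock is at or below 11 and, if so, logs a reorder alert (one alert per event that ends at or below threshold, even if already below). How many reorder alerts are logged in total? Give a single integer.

Answer: 0

Derivation:
Processing events:
Start: stock = 58
  Event 1 (sale 1): sell min(1,58)=1. stock: 58 - 1 = 57. total_sold = 1
  Event 2 (sale 11): sell min(11,57)=11. stock: 57 - 11 = 46. total_sold = 12
  Event 3 (sale 5): sell min(5,46)=5. stock: 46 - 5 = 41. total_sold = 17
  Event 4 (sale 24): sell min(24,41)=24. stock: 41 - 24 = 17. total_sold = 41
  Event 5 (sale 2): sell min(2,17)=2. stock: 17 - 2 = 15. total_sold = 43
  Event 6 (sale 2): sell min(2,15)=2. stock: 15 - 2 = 13. total_sold = 45
  Event 7 (sale 1): sell min(1,13)=1. stock: 13 - 1 = 12. total_sold = 46
  Event 8 (restock 36): 12 + 36 = 48
  Event 9 (sale 9): sell min(9,48)=9. stock: 48 - 9 = 39. total_sold = 55
  Event 10 (sale 5): sell min(5,39)=5. stock: 39 - 5 = 34. total_sold = 60
  Event 11 (restock 23): 34 + 23 = 57
Final: stock = 57, total_sold = 60

Checking against threshold 11:
  After event 1: stock=57 > 11
  After event 2: stock=46 > 11
  After event 3: stock=41 > 11
  After event 4: stock=17 > 11
  After event 5: stock=15 > 11
  After event 6: stock=13 > 11
  After event 7: stock=12 > 11
  After event 8: stock=48 > 11
  After event 9: stock=39 > 11
  After event 10: stock=34 > 11
  After event 11: stock=57 > 11
Alert events: []. Count = 0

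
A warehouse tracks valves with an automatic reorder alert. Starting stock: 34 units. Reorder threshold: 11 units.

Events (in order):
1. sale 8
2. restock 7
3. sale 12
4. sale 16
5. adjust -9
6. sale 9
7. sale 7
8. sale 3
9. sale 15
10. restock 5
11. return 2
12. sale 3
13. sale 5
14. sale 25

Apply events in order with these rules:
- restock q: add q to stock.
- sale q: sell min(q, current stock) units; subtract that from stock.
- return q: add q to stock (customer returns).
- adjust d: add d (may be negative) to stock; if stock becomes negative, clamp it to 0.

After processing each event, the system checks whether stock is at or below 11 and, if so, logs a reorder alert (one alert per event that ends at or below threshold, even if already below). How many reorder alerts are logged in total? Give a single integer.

Answer: 11

Derivation:
Processing events:
Start: stock = 34
  Event 1 (sale 8): sell min(8,34)=8. stock: 34 - 8 = 26. total_sold = 8
  Event 2 (restock 7): 26 + 7 = 33
  Event 3 (sale 12): sell min(12,33)=12. stock: 33 - 12 = 21. total_sold = 20
  Event 4 (sale 16): sell min(16,21)=16. stock: 21 - 16 = 5. total_sold = 36
  Event 5 (adjust -9): 5 + -9 = 0 (clamped to 0)
  Event 6 (sale 9): sell min(9,0)=0. stock: 0 - 0 = 0. total_sold = 36
  Event 7 (sale 7): sell min(7,0)=0. stock: 0 - 0 = 0. total_sold = 36
  Event 8 (sale 3): sell min(3,0)=0. stock: 0 - 0 = 0. total_sold = 36
  Event 9 (sale 15): sell min(15,0)=0. stock: 0 - 0 = 0. total_sold = 36
  Event 10 (restock 5): 0 + 5 = 5
  Event 11 (return 2): 5 + 2 = 7
  Event 12 (sale 3): sell min(3,7)=3. stock: 7 - 3 = 4. total_sold = 39
  Event 13 (sale 5): sell min(5,4)=4. stock: 4 - 4 = 0. total_sold = 43
  Event 14 (sale 25): sell min(25,0)=0. stock: 0 - 0 = 0. total_sold = 43
Final: stock = 0, total_sold = 43

Checking against threshold 11:
  After event 1: stock=26 > 11
  After event 2: stock=33 > 11
  After event 3: stock=21 > 11
  After event 4: stock=5 <= 11 -> ALERT
  After event 5: stock=0 <= 11 -> ALERT
  After event 6: stock=0 <= 11 -> ALERT
  After event 7: stock=0 <= 11 -> ALERT
  After event 8: stock=0 <= 11 -> ALERT
  After event 9: stock=0 <= 11 -> ALERT
  After event 10: stock=5 <= 11 -> ALERT
  After event 11: stock=7 <= 11 -> ALERT
  After event 12: stock=4 <= 11 -> ALERT
  After event 13: stock=0 <= 11 -> ALERT
  After event 14: stock=0 <= 11 -> ALERT
Alert events: [4, 5, 6, 7, 8, 9, 10, 11, 12, 13, 14]. Count = 11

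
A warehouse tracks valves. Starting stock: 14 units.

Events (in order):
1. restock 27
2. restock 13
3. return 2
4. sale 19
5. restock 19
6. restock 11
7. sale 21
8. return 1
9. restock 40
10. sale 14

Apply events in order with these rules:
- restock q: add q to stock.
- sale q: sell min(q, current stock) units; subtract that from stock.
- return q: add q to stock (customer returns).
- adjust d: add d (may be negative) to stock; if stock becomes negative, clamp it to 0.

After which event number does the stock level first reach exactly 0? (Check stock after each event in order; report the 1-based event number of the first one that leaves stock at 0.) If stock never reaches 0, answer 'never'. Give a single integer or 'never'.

Answer: never

Derivation:
Processing events:
Start: stock = 14
  Event 1 (restock 27): 14 + 27 = 41
  Event 2 (restock 13): 41 + 13 = 54
  Event 3 (return 2): 54 + 2 = 56
  Event 4 (sale 19): sell min(19,56)=19. stock: 56 - 19 = 37. total_sold = 19
  Event 5 (restock 19): 37 + 19 = 56
  Event 6 (restock 11): 56 + 11 = 67
  Event 7 (sale 21): sell min(21,67)=21. stock: 67 - 21 = 46. total_sold = 40
  Event 8 (return 1): 46 + 1 = 47
  Event 9 (restock 40): 47 + 40 = 87
  Event 10 (sale 14): sell min(14,87)=14. stock: 87 - 14 = 73. total_sold = 54
Final: stock = 73, total_sold = 54

Stock never reaches 0.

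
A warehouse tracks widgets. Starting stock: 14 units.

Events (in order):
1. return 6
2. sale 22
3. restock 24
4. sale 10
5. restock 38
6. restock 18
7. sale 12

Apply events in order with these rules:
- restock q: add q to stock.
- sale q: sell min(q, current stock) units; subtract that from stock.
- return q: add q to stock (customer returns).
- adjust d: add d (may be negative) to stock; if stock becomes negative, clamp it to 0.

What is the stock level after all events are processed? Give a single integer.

Answer: 58

Derivation:
Processing events:
Start: stock = 14
  Event 1 (return 6): 14 + 6 = 20
  Event 2 (sale 22): sell min(22,20)=20. stock: 20 - 20 = 0. total_sold = 20
  Event 3 (restock 24): 0 + 24 = 24
  Event 4 (sale 10): sell min(10,24)=10. stock: 24 - 10 = 14. total_sold = 30
  Event 5 (restock 38): 14 + 38 = 52
  Event 6 (restock 18): 52 + 18 = 70
  Event 7 (sale 12): sell min(12,70)=12. stock: 70 - 12 = 58. total_sold = 42
Final: stock = 58, total_sold = 42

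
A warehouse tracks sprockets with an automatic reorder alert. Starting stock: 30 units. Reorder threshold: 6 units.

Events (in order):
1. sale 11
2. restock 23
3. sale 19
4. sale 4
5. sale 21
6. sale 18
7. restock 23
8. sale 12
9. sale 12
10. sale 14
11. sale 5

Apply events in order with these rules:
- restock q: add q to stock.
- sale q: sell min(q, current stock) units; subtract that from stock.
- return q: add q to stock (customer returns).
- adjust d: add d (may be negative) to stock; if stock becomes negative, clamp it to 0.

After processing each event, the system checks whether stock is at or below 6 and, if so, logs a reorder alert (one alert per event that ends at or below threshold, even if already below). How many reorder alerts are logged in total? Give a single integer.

Answer: 5

Derivation:
Processing events:
Start: stock = 30
  Event 1 (sale 11): sell min(11,30)=11. stock: 30 - 11 = 19. total_sold = 11
  Event 2 (restock 23): 19 + 23 = 42
  Event 3 (sale 19): sell min(19,42)=19. stock: 42 - 19 = 23. total_sold = 30
  Event 4 (sale 4): sell min(4,23)=4. stock: 23 - 4 = 19. total_sold = 34
  Event 5 (sale 21): sell min(21,19)=19. stock: 19 - 19 = 0. total_sold = 53
  Event 6 (sale 18): sell min(18,0)=0. stock: 0 - 0 = 0. total_sold = 53
  Event 7 (restock 23): 0 + 23 = 23
  Event 8 (sale 12): sell min(12,23)=12. stock: 23 - 12 = 11. total_sold = 65
  Event 9 (sale 12): sell min(12,11)=11. stock: 11 - 11 = 0. total_sold = 76
  Event 10 (sale 14): sell min(14,0)=0. stock: 0 - 0 = 0. total_sold = 76
  Event 11 (sale 5): sell min(5,0)=0. stock: 0 - 0 = 0. total_sold = 76
Final: stock = 0, total_sold = 76

Checking against threshold 6:
  After event 1: stock=19 > 6
  After event 2: stock=42 > 6
  After event 3: stock=23 > 6
  After event 4: stock=19 > 6
  After event 5: stock=0 <= 6 -> ALERT
  After event 6: stock=0 <= 6 -> ALERT
  After event 7: stock=23 > 6
  After event 8: stock=11 > 6
  After event 9: stock=0 <= 6 -> ALERT
  After event 10: stock=0 <= 6 -> ALERT
  After event 11: stock=0 <= 6 -> ALERT
Alert events: [5, 6, 9, 10, 11]. Count = 5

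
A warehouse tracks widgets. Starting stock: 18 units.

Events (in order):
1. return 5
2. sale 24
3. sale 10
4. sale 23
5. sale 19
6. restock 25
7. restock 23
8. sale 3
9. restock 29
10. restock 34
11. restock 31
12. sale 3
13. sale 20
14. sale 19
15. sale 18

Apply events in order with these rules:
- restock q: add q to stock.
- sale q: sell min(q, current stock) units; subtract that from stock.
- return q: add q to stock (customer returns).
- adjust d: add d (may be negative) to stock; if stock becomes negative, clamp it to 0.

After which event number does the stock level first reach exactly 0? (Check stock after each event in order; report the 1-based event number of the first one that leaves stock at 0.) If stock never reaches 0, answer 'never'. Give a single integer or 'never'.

Answer: 2

Derivation:
Processing events:
Start: stock = 18
  Event 1 (return 5): 18 + 5 = 23
  Event 2 (sale 24): sell min(24,23)=23. stock: 23 - 23 = 0. total_sold = 23
  Event 3 (sale 10): sell min(10,0)=0. stock: 0 - 0 = 0. total_sold = 23
  Event 4 (sale 23): sell min(23,0)=0. stock: 0 - 0 = 0. total_sold = 23
  Event 5 (sale 19): sell min(19,0)=0. stock: 0 - 0 = 0. total_sold = 23
  Event 6 (restock 25): 0 + 25 = 25
  Event 7 (restock 23): 25 + 23 = 48
  Event 8 (sale 3): sell min(3,48)=3. stock: 48 - 3 = 45. total_sold = 26
  Event 9 (restock 29): 45 + 29 = 74
  Event 10 (restock 34): 74 + 34 = 108
  Event 11 (restock 31): 108 + 31 = 139
  Event 12 (sale 3): sell min(3,139)=3. stock: 139 - 3 = 136. total_sold = 29
  Event 13 (sale 20): sell min(20,136)=20. stock: 136 - 20 = 116. total_sold = 49
  Event 14 (sale 19): sell min(19,116)=19. stock: 116 - 19 = 97. total_sold = 68
  Event 15 (sale 18): sell min(18,97)=18. stock: 97 - 18 = 79. total_sold = 86
Final: stock = 79, total_sold = 86

First zero at event 2.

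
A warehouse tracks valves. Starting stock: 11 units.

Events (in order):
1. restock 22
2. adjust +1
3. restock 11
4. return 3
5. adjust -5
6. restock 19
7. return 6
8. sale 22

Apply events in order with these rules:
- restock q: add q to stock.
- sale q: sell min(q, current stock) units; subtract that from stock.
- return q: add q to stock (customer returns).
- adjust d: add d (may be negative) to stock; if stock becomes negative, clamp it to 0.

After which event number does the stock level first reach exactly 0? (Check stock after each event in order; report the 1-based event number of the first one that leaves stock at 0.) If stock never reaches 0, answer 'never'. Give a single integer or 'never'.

Processing events:
Start: stock = 11
  Event 1 (restock 22): 11 + 22 = 33
  Event 2 (adjust +1): 33 + 1 = 34
  Event 3 (restock 11): 34 + 11 = 45
  Event 4 (return 3): 45 + 3 = 48
  Event 5 (adjust -5): 48 + -5 = 43
  Event 6 (restock 19): 43 + 19 = 62
  Event 7 (return 6): 62 + 6 = 68
  Event 8 (sale 22): sell min(22,68)=22. stock: 68 - 22 = 46. total_sold = 22
Final: stock = 46, total_sold = 22

Stock never reaches 0.

Answer: never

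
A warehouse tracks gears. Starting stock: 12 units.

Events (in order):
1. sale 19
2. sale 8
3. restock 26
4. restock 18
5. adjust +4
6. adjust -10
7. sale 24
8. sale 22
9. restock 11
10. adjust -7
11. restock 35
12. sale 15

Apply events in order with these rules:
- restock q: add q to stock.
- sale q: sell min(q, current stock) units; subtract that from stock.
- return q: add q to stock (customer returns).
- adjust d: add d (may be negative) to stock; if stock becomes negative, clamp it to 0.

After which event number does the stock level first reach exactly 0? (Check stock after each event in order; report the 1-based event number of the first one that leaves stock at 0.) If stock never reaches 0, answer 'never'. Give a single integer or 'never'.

Processing events:
Start: stock = 12
  Event 1 (sale 19): sell min(19,12)=12. stock: 12 - 12 = 0. total_sold = 12
  Event 2 (sale 8): sell min(8,0)=0. stock: 0 - 0 = 0. total_sold = 12
  Event 3 (restock 26): 0 + 26 = 26
  Event 4 (restock 18): 26 + 18 = 44
  Event 5 (adjust +4): 44 + 4 = 48
  Event 6 (adjust -10): 48 + -10 = 38
  Event 7 (sale 24): sell min(24,38)=24. stock: 38 - 24 = 14. total_sold = 36
  Event 8 (sale 22): sell min(22,14)=14. stock: 14 - 14 = 0. total_sold = 50
  Event 9 (restock 11): 0 + 11 = 11
  Event 10 (adjust -7): 11 + -7 = 4
  Event 11 (restock 35): 4 + 35 = 39
  Event 12 (sale 15): sell min(15,39)=15. stock: 39 - 15 = 24. total_sold = 65
Final: stock = 24, total_sold = 65

First zero at event 1.

Answer: 1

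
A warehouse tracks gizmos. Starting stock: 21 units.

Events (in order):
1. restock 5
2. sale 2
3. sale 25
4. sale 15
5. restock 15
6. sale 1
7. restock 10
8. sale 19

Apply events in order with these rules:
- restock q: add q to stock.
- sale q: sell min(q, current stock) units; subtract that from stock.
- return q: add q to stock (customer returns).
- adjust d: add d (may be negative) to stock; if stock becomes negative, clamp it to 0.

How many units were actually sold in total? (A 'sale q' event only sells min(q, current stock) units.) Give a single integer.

Answer: 46

Derivation:
Processing events:
Start: stock = 21
  Event 1 (restock 5): 21 + 5 = 26
  Event 2 (sale 2): sell min(2,26)=2. stock: 26 - 2 = 24. total_sold = 2
  Event 3 (sale 25): sell min(25,24)=24. stock: 24 - 24 = 0. total_sold = 26
  Event 4 (sale 15): sell min(15,0)=0. stock: 0 - 0 = 0. total_sold = 26
  Event 5 (restock 15): 0 + 15 = 15
  Event 6 (sale 1): sell min(1,15)=1. stock: 15 - 1 = 14. total_sold = 27
  Event 7 (restock 10): 14 + 10 = 24
  Event 8 (sale 19): sell min(19,24)=19. stock: 24 - 19 = 5. total_sold = 46
Final: stock = 5, total_sold = 46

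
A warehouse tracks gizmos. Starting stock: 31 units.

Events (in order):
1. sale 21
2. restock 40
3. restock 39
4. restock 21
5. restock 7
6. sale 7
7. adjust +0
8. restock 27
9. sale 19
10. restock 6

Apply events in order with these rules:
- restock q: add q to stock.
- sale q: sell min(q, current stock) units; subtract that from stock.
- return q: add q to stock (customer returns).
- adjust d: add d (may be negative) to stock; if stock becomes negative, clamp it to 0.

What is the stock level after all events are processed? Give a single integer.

Processing events:
Start: stock = 31
  Event 1 (sale 21): sell min(21,31)=21. stock: 31 - 21 = 10. total_sold = 21
  Event 2 (restock 40): 10 + 40 = 50
  Event 3 (restock 39): 50 + 39 = 89
  Event 4 (restock 21): 89 + 21 = 110
  Event 5 (restock 7): 110 + 7 = 117
  Event 6 (sale 7): sell min(7,117)=7. stock: 117 - 7 = 110. total_sold = 28
  Event 7 (adjust +0): 110 + 0 = 110
  Event 8 (restock 27): 110 + 27 = 137
  Event 9 (sale 19): sell min(19,137)=19. stock: 137 - 19 = 118. total_sold = 47
  Event 10 (restock 6): 118 + 6 = 124
Final: stock = 124, total_sold = 47

Answer: 124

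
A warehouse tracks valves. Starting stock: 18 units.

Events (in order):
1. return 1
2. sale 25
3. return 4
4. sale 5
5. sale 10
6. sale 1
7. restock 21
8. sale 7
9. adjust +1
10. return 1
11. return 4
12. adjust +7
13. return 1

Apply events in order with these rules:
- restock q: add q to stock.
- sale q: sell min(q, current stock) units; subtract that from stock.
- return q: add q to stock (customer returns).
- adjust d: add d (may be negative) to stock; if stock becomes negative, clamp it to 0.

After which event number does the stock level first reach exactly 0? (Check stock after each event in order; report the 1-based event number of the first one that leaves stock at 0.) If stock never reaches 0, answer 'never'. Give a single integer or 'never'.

Answer: 2

Derivation:
Processing events:
Start: stock = 18
  Event 1 (return 1): 18 + 1 = 19
  Event 2 (sale 25): sell min(25,19)=19. stock: 19 - 19 = 0. total_sold = 19
  Event 3 (return 4): 0 + 4 = 4
  Event 4 (sale 5): sell min(5,4)=4. stock: 4 - 4 = 0. total_sold = 23
  Event 5 (sale 10): sell min(10,0)=0. stock: 0 - 0 = 0. total_sold = 23
  Event 6 (sale 1): sell min(1,0)=0. stock: 0 - 0 = 0. total_sold = 23
  Event 7 (restock 21): 0 + 21 = 21
  Event 8 (sale 7): sell min(7,21)=7. stock: 21 - 7 = 14. total_sold = 30
  Event 9 (adjust +1): 14 + 1 = 15
  Event 10 (return 1): 15 + 1 = 16
  Event 11 (return 4): 16 + 4 = 20
  Event 12 (adjust +7): 20 + 7 = 27
  Event 13 (return 1): 27 + 1 = 28
Final: stock = 28, total_sold = 30

First zero at event 2.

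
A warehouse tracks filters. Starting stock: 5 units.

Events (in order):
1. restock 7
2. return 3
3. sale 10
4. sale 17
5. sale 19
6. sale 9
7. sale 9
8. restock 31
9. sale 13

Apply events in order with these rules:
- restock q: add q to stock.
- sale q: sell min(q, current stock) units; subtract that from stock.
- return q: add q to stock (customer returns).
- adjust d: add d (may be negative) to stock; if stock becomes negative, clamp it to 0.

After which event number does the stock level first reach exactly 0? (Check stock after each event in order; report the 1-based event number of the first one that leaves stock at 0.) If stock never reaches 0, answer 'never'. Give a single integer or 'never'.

Processing events:
Start: stock = 5
  Event 1 (restock 7): 5 + 7 = 12
  Event 2 (return 3): 12 + 3 = 15
  Event 3 (sale 10): sell min(10,15)=10. stock: 15 - 10 = 5. total_sold = 10
  Event 4 (sale 17): sell min(17,5)=5. stock: 5 - 5 = 0. total_sold = 15
  Event 5 (sale 19): sell min(19,0)=0. stock: 0 - 0 = 0. total_sold = 15
  Event 6 (sale 9): sell min(9,0)=0. stock: 0 - 0 = 0. total_sold = 15
  Event 7 (sale 9): sell min(9,0)=0. stock: 0 - 0 = 0. total_sold = 15
  Event 8 (restock 31): 0 + 31 = 31
  Event 9 (sale 13): sell min(13,31)=13. stock: 31 - 13 = 18. total_sold = 28
Final: stock = 18, total_sold = 28

First zero at event 4.

Answer: 4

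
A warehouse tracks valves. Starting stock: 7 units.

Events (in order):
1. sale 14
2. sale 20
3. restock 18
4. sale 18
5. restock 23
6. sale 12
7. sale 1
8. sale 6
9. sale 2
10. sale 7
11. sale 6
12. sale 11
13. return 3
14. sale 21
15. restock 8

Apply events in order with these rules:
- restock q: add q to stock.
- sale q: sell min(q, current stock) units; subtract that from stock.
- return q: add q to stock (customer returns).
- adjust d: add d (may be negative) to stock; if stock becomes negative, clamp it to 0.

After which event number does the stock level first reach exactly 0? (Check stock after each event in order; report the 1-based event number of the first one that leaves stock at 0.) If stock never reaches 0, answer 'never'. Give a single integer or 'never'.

Processing events:
Start: stock = 7
  Event 1 (sale 14): sell min(14,7)=7. stock: 7 - 7 = 0. total_sold = 7
  Event 2 (sale 20): sell min(20,0)=0. stock: 0 - 0 = 0. total_sold = 7
  Event 3 (restock 18): 0 + 18 = 18
  Event 4 (sale 18): sell min(18,18)=18. stock: 18 - 18 = 0. total_sold = 25
  Event 5 (restock 23): 0 + 23 = 23
  Event 6 (sale 12): sell min(12,23)=12. stock: 23 - 12 = 11. total_sold = 37
  Event 7 (sale 1): sell min(1,11)=1. stock: 11 - 1 = 10. total_sold = 38
  Event 8 (sale 6): sell min(6,10)=6. stock: 10 - 6 = 4. total_sold = 44
  Event 9 (sale 2): sell min(2,4)=2. stock: 4 - 2 = 2. total_sold = 46
  Event 10 (sale 7): sell min(7,2)=2. stock: 2 - 2 = 0. total_sold = 48
  Event 11 (sale 6): sell min(6,0)=0. stock: 0 - 0 = 0. total_sold = 48
  Event 12 (sale 11): sell min(11,0)=0. stock: 0 - 0 = 0. total_sold = 48
  Event 13 (return 3): 0 + 3 = 3
  Event 14 (sale 21): sell min(21,3)=3. stock: 3 - 3 = 0. total_sold = 51
  Event 15 (restock 8): 0 + 8 = 8
Final: stock = 8, total_sold = 51

First zero at event 1.

Answer: 1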